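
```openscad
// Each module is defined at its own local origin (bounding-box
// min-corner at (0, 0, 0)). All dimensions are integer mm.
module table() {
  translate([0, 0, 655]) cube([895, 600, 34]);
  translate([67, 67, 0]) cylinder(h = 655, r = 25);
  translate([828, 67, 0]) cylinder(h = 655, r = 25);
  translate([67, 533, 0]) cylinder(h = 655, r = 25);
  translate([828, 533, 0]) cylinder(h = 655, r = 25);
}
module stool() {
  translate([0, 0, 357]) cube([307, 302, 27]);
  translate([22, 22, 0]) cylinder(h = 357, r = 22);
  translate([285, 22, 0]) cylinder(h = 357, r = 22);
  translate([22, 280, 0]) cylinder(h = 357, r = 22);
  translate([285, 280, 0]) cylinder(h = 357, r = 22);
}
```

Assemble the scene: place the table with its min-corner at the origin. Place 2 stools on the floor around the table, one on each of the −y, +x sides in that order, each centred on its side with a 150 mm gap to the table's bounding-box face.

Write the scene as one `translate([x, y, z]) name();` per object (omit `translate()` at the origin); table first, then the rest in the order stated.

table();
translate([294, -452, 0]) stool();
translate([1045, 149, 0]) stool();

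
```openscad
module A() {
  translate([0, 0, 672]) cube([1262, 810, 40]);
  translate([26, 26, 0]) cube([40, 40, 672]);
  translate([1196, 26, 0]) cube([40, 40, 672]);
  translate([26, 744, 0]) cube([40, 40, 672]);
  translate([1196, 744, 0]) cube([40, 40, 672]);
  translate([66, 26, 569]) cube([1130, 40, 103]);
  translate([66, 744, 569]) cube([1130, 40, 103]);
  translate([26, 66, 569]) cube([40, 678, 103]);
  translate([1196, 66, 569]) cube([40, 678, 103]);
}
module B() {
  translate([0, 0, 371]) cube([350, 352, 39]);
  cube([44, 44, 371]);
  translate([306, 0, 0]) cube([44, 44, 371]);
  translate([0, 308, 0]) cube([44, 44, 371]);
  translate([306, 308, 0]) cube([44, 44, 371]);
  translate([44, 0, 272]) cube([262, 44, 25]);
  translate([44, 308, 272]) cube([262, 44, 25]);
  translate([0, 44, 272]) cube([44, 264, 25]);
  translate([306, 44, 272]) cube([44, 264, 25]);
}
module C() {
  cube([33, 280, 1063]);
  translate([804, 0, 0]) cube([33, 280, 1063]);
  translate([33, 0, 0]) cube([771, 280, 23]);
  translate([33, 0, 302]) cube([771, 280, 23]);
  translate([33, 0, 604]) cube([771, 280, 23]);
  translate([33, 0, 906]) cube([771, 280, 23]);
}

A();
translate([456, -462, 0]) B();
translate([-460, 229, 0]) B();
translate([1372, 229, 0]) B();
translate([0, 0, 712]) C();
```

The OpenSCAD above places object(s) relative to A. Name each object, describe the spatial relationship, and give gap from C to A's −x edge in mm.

A is a table. B is a stool. C is a bookshelf. Three stools sit around the table at the −y, −x, +x sides. The bookshelf is on top of the table. The gap from the bookshelf to the table's −x edge is 0 mm.

The bookshelf's min-x is at 0; the table's min-x is 0; gap = 0 mm.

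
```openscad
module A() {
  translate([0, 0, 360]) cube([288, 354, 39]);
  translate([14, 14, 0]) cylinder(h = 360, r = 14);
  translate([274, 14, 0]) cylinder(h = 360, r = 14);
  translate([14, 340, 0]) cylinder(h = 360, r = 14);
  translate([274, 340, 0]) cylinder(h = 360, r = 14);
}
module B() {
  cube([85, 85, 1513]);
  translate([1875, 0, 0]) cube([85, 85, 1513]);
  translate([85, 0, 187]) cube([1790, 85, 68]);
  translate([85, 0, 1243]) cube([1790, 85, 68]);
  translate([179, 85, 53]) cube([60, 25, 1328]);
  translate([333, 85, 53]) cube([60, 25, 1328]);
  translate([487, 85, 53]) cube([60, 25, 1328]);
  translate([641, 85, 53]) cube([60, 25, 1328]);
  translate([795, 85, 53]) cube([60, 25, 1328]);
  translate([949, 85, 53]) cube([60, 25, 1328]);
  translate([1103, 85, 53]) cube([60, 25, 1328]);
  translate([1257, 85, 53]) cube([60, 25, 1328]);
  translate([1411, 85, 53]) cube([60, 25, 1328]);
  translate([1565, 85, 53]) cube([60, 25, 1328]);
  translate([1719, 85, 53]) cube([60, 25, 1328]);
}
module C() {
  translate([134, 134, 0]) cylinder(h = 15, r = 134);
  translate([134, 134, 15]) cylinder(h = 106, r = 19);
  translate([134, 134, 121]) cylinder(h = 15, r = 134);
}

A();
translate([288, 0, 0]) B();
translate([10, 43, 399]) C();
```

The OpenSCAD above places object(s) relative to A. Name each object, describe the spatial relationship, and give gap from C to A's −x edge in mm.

A is a stool. B is a fence section. C is a spool. The fence section is against the stool's +x side, with their −y faces flush. The spool is on top of the stool, centred. The gap from the spool to the stool's −x edge is 10 mm.

The spool's min-x is at 10; the stool's min-x is 0; gap = 10 mm.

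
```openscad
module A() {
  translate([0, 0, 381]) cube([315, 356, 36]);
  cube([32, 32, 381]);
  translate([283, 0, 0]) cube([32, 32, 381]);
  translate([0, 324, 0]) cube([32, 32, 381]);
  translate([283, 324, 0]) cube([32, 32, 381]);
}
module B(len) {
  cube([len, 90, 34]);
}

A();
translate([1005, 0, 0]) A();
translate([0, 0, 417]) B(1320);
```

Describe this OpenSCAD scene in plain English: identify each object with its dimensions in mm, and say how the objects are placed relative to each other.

A is a four-legged stool. The seat is a 315×356×36 mm slab whose top surface is at z = 417 mm; four square legs, each 32×32 mm in cross-section, run from the floor (z = 0) to the underside of the seat, each flush with a corner of the seat.

B is a rectangular beam 1320 mm long (x), 90 mm deep (y), 34 mm thick (z).

The beam spans the tops of two stools placed 690 mm apart, resting at z = 417 mm.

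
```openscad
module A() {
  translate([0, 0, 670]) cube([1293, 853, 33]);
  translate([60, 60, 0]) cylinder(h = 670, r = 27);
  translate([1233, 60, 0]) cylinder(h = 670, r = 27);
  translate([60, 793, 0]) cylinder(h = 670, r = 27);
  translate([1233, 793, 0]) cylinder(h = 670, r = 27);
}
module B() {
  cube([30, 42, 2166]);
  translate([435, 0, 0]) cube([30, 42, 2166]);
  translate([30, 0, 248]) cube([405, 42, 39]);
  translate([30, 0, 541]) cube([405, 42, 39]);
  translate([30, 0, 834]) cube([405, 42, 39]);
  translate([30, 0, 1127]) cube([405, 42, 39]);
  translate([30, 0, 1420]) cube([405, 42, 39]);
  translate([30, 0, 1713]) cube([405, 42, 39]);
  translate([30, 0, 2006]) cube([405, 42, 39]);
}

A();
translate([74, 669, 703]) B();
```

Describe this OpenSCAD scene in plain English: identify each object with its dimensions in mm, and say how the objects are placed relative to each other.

A is a rectangular dining table. The top is 1293×853×33 mm with its upper surface at z = 703 mm. It stands on four round legs of 54 mm diameter, each leg's bounding box inset 33 mm from the nearest pair of top edges, running from the floor to the underside of the top.

B is a straight ladder. Two 30×42 mm vertical rails, 2166 mm tall, stand 465 mm apart (outside-to-outside) with their front faces coplanar on the −y side. 7 rungs, each 42 mm deep and 39 mm tall, span between the inner faces of the rails, front faces flush with the rails. The lowest rung's underside is at z = 248 mm and rungs are spaced 293 mm apart (underside to underside).

The ladder is on top of the table.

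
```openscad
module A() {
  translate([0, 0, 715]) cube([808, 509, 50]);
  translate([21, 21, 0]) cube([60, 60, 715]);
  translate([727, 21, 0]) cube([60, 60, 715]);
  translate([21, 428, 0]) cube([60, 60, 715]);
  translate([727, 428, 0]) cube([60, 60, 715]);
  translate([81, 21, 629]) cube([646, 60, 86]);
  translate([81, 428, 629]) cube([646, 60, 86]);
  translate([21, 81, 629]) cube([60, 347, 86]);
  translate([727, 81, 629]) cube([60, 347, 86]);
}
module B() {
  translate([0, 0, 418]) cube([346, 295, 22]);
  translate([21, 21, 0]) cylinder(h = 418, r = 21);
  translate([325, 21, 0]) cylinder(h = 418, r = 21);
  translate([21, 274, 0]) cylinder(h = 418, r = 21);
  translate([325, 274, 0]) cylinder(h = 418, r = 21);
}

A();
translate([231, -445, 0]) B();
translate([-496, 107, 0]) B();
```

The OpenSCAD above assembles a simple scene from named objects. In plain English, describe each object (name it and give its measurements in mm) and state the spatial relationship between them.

A is a table with a 808×509 mm rectangular top, 50 mm thick, top surface at z = 765 mm, supported by four 60×60 mm square legs, each inset 21 mm from the nearest pair of top edges, running from the floor. Four apron rails, 60 mm thick and 86 mm tall, run between adjacent legs with their top edges flush with the underside of the top and their outer faces flush with the legs' outer faces.

B is a four-legged stool. The seat is a 346×295×22 mm slab whose top surface is at z = 440 mm; four round legs, each 42 mm in diameter, run from the floor (z = 0) to the underside of the seat, each leg's axis is inset half a diameter from the nearest pair of seat edges (so the leg's bounding box is flush with the corner).

Two stools sit around the table at the −y, −x sides.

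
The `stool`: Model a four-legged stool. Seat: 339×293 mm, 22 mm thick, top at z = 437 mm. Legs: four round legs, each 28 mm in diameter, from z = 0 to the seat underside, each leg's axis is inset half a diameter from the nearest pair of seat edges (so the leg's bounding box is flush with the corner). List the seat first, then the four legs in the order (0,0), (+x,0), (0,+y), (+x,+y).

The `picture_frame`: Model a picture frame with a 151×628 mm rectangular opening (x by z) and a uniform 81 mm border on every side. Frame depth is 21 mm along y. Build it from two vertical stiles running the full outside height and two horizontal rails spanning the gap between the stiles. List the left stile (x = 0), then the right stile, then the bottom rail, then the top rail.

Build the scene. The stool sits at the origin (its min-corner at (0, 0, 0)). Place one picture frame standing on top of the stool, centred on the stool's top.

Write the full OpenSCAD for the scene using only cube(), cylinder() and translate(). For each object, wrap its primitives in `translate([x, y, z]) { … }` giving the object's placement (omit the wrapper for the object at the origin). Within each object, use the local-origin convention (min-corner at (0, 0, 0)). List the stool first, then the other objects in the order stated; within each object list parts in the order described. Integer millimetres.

translate([0, 0, 415]) cube([339, 293, 22]);
translate([14, 14, 0]) cylinder(h = 415, r = 14);
translate([325, 14, 0]) cylinder(h = 415, r = 14);
translate([14, 279, 0]) cylinder(h = 415, r = 14);
translate([325, 279, 0]) cylinder(h = 415, r = 14);
translate([13, 136, 437]) {
  cube([81, 21, 790]);
  translate([232, 0, 0]) cube([81, 21, 790]);
  translate([81, 0, 0]) cube([151, 21, 81]);
  translate([81, 0, 709]) cube([151, 21, 81]);
}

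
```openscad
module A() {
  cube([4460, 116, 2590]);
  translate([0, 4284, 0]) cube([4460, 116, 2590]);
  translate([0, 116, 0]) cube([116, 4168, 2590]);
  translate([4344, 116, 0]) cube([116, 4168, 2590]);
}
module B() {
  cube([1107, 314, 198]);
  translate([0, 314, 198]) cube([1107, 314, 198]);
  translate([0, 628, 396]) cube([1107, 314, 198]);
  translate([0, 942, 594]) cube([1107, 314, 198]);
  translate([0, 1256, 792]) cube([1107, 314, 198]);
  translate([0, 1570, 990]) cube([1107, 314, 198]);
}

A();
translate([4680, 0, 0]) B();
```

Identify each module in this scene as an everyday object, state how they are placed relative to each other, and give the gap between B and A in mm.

A is a house frame. B is a staircase. The staircase is on the floor beside the house frame on its +x side. The gap between the staircase and the house frame is 220 mm.

The staircase's nearest face is 220 mm from the house frame's +x face.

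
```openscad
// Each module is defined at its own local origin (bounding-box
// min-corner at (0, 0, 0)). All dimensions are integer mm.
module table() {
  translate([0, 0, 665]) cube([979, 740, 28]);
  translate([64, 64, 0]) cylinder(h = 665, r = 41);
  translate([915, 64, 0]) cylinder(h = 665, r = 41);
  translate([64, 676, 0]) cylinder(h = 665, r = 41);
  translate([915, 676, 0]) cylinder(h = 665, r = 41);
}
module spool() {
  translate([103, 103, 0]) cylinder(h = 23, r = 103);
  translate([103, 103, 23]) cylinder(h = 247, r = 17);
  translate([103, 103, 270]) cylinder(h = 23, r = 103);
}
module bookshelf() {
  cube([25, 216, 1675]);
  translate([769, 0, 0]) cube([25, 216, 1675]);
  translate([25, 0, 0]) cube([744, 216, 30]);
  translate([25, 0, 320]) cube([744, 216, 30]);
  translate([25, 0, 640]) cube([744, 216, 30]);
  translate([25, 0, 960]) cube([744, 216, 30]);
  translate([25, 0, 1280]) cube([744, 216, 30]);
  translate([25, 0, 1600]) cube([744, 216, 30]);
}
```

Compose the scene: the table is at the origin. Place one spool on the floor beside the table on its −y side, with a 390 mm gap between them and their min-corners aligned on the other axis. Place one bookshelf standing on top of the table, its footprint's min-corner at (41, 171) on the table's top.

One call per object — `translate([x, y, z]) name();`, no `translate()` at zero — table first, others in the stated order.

table();
translate([0, -596, 0]) spool();
translate([41, 171, 693]) bookshelf();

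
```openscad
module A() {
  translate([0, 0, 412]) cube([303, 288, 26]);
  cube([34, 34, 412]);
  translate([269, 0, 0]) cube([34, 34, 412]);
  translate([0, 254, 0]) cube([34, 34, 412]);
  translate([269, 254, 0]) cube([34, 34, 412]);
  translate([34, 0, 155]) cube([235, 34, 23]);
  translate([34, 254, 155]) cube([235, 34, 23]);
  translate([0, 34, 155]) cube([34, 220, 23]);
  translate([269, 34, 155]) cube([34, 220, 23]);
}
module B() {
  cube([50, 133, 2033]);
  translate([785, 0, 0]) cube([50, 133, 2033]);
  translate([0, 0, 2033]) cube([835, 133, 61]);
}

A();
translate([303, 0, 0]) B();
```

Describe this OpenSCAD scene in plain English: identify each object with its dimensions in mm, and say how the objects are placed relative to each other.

A is a four-legged stool. The seat is a 303×288×26 mm slab whose top surface is at z = 438 mm; four square legs, each 34×34 mm in cross-section, run from the floor (z = 0) to the underside of the seat, each flush with a corner of the seat. Four stretchers, 34 mm wide and 23 mm tall, connect adjacent legs with their undersides at z = 155 mm, each running between the inner faces of the legs it joins and aligned with the legs' outer faces on the other axis.

B is a door frame. The clear opening is 735 mm wide and 2033 mm high. Two 50 mm wide jambs, 133 mm deep, stand either side of the opening from the floor to the top of the opening. A 61 mm thick head sits across the top of both jambs, spanning the full outside width of the frame.

The door frame is against the stool's +x side, with their −y faces flush.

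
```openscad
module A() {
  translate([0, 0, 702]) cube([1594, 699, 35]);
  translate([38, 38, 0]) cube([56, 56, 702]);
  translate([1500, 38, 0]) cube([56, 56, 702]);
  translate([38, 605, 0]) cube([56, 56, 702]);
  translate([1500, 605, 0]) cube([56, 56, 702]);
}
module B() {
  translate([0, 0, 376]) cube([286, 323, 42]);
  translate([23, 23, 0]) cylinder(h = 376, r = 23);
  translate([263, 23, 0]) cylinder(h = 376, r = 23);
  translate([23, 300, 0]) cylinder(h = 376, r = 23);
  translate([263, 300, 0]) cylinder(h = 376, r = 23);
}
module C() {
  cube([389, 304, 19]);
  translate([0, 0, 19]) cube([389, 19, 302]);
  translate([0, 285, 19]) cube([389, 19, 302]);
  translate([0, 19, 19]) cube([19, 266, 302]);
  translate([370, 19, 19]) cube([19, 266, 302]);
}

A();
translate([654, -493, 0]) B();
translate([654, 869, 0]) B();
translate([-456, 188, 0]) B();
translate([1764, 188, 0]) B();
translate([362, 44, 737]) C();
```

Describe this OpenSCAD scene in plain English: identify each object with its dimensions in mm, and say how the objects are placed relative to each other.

A is a rectangular dining table. The top is 1594×699×35 mm with its upper surface at z = 737 mm. It stands on four 56×56 mm square legs, each inset 38 mm from the nearest pair of top edges, running from the floor to the underside of the top.

B is a four-legged stool. The seat is a 286×323×42 mm slab whose top surface is at z = 418 mm; four round legs, each 46 mm in diameter, run from the floor (z = 0) to the underside of the seat, each leg's axis is inset half a diameter from the nearest pair of seat edges (so the leg's bounding box is flush with the corner).

C is an open storage box with external size 389×304×321 mm and wall thickness 19 mm (the base is also 19 mm thick). The base covers the whole footprint; the four walls stand on the base, with the y-facing walls full-width and the x-facing walls fitting between their inner faces.

Four stools sit around the table at the −y, +y, −x, +x sides. The open box is on top of the table.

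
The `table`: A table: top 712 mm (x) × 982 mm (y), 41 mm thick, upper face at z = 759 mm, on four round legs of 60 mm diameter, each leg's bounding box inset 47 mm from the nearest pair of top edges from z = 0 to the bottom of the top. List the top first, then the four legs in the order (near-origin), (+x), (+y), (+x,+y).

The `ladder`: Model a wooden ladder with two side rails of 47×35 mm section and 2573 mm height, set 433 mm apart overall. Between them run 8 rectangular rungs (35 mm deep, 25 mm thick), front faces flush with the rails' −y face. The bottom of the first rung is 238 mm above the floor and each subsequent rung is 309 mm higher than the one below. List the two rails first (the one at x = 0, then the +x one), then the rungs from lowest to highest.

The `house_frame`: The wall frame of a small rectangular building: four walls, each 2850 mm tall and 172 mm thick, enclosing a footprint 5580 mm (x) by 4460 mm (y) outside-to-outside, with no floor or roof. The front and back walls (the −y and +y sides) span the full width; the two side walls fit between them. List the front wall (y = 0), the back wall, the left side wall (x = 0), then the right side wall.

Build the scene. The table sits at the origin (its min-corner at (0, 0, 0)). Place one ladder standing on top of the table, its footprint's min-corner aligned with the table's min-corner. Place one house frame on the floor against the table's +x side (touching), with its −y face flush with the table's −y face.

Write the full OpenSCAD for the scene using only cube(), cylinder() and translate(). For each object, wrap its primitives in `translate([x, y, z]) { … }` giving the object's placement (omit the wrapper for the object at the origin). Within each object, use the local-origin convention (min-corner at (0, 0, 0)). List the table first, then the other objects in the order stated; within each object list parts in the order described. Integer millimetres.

translate([0, 0, 718]) cube([712, 982, 41]);
translate([77, 77, 0]) cylinder(h = 718, r = 30);
translate([635, 77, 0]) cylinder(h = 718, r = 30);
translate([77, 905, 0]) cylinder(h = 718, r = 30);
translate([635, 905, 0]) cylinder(h = 718, r = 30);
translate([0, 0, 759]) {
  cube([47, 35, 2573]);
  translate([386, 0, 0]) cube([47, 35, 2573]);
  translate([47, 0, 238]) cube([339, 35, 25]);
  translate([47, 0, 547]) cube([339, 35, 25]);
  translate([47, 0, 856]) cube([339, 35, 25]);
  translate([47, 0, 1165]) cube([339, 35, 25]);
  translate([47, 0, 1474]) cube([339, 35, 25]);
  translate([47, 0, 1783]) cube([339, 35, 25]);
  translate([47, 0, 2092]) cube([339, 35, 25]);
  translate([47, 0, 2401]) cube([339, 35, 25]);
}
translate([712, 0, 0]) {
  cube([5580, 172, 2850]);
  translate([0, 4288, 0]) cube([5580, 172, 2850]);
  translate([0, 172, 0]) cube([172, 4116, 2850]);
  translate([5408, 172, 0]) cube([172, 4116, 2850]);
}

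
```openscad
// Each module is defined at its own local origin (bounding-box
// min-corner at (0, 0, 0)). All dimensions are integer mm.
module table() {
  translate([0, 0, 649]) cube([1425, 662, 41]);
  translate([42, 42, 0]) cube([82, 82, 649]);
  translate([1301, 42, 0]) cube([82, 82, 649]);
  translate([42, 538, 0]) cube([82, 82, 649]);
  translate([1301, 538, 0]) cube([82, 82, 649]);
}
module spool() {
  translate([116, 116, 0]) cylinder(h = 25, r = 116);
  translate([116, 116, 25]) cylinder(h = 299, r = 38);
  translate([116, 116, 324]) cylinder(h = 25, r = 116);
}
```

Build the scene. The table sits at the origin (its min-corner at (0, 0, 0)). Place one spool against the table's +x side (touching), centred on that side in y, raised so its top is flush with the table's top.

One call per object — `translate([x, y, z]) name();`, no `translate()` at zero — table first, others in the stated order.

table();
translate([1425, 215, 341]) spool();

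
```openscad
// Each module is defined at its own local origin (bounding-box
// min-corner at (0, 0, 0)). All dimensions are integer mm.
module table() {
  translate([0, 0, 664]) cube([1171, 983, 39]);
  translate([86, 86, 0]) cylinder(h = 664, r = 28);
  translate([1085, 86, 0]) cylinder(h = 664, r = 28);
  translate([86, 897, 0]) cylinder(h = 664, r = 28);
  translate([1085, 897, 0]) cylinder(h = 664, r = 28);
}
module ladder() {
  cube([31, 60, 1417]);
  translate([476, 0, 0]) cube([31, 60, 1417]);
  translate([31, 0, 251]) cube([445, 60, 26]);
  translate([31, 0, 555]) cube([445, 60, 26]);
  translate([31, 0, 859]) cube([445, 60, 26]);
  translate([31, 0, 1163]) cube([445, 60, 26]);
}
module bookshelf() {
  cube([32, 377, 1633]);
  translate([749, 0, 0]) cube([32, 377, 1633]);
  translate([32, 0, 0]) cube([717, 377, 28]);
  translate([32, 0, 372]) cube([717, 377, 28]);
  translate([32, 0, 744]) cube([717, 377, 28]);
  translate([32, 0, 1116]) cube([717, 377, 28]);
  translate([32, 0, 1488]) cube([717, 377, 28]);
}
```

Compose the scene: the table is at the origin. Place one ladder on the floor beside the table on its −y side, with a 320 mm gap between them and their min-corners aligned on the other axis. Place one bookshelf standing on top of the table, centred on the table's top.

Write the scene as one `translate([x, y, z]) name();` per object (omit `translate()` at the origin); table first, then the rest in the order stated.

table();
translate([0, -380, 0]) ladder();
translate([195, 303, 703]) bookshelf();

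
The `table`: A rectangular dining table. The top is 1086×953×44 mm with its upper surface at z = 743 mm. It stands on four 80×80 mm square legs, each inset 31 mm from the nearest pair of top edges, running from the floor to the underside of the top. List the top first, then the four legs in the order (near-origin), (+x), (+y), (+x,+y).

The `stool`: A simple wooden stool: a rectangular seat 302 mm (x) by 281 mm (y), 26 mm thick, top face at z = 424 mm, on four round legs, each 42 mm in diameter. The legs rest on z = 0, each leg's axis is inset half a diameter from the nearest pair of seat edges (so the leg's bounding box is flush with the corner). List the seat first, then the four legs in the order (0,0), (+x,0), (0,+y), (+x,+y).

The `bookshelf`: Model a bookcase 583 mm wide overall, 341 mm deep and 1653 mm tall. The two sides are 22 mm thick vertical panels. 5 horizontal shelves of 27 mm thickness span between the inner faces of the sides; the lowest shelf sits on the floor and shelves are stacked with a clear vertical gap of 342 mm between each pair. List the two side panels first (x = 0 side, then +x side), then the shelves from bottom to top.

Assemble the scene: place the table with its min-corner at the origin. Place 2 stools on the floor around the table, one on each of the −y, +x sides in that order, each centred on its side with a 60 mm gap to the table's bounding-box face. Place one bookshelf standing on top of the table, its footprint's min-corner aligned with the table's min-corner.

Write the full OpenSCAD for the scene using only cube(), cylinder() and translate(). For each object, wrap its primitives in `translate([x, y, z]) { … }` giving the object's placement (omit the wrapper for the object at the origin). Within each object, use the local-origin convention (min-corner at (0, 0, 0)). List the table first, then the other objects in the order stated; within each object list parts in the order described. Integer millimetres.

translate([0, 0, 699]) cube([1086, 953, 44]);
translate([31, 31, 0]) cube([80, 80, 699]);
translate([975, 31, 0]) cube([80, 80, 699]);
translate([31, 842, 0]) cube([80, 80, 699]);
translate([975, 842, 0]) cube([80, 80, 699]);
translate([392, -341, 0]) {
  translate([0, 0, 398]) cube([302, 281, 26]);
  translate([21, 21, 0]) cylinder(h = 398, r = 21);
  translate([281, 21, 0]) cylinder(h = 398, r = 21);
  translate([21, 260, 0]) cylinder(h = 398, r = 21);
  translate([281, 260, 0]) cylinder(h = 398, r = 21);
}
translate([1146, 336, 0]) {
  translate([0, 0, 398]) cube([302, 281, 26]);
  translate([21, 21, 0]) cylinder(h = 398, r = 21);
  translate([281, 21, 0]) cylinder(h = 398, r = 21);
  translate([21, 260, 0]) cylinder(h = 398, r = 21);
  translate([281, 260, 0]) cylinder(h = 398, r = 21);
}
translate([0, 0, 743]) {
  cube([22, 341, 1653]);
  translate([561, 0, 0]) cube([22, 341, 1653]);
  translate([22, 0, 0]) cube([539, 341, 27]);
  translate([22, 0, 369]) cube([539, 341, 27]);
  translate([22, 0, 738]) cube([539, 341, 27]);
  translate([22, 0, 1107]) cube([539, 341, 27]);
  translate([22, 0, 1476]) cube([539, 341, 27]);
}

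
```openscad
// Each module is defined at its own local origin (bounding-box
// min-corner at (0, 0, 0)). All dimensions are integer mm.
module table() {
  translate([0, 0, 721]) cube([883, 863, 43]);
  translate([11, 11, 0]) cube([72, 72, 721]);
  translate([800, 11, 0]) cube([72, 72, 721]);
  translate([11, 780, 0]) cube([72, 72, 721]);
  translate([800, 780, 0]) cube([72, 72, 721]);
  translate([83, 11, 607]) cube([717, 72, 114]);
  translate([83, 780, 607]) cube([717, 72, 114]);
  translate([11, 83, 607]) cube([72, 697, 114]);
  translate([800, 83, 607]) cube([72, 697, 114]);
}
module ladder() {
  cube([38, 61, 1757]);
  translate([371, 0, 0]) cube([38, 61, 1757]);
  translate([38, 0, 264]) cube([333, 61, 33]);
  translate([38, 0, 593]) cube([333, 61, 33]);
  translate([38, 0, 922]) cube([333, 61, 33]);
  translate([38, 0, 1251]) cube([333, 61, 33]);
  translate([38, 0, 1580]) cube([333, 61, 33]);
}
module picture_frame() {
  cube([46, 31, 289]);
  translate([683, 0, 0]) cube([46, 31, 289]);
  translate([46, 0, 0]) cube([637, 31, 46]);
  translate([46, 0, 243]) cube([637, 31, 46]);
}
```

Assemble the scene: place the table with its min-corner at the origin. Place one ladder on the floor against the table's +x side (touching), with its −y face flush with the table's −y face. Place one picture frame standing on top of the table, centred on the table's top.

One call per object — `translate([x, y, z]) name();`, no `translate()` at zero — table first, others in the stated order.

table();
translate([883, 0, 0]) ladder();
translate([77, 416, 764]) picture_frame();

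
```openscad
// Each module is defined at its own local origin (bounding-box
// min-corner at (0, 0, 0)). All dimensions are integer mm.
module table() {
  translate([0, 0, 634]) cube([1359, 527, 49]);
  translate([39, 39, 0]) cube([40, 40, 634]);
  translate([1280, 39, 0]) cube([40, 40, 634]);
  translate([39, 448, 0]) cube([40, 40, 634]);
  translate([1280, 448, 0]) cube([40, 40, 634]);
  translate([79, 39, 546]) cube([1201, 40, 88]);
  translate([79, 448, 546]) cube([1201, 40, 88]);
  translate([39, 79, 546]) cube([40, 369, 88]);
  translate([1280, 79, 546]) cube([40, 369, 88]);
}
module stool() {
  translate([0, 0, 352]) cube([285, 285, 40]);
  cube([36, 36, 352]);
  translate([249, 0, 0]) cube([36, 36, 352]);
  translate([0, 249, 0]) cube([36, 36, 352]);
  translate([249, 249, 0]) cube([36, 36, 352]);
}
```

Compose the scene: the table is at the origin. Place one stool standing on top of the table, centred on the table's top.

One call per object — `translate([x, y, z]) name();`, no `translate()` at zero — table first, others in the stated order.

table();
translate([537, 121, 683]) stool();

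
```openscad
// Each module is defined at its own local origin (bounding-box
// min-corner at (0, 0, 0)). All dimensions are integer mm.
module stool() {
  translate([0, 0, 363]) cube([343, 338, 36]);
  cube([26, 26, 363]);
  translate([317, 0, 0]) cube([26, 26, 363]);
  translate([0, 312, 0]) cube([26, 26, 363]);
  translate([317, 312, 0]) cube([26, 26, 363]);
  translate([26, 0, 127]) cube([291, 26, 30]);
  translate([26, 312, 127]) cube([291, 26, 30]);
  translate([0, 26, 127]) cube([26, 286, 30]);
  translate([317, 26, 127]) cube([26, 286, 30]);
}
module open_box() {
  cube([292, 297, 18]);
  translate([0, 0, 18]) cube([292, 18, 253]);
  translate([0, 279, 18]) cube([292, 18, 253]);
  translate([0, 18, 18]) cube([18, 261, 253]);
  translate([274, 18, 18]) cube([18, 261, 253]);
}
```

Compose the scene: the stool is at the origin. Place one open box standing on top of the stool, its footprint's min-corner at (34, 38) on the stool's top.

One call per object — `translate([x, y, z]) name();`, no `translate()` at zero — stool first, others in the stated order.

stool();
translate([34, 38, 399]) open_box();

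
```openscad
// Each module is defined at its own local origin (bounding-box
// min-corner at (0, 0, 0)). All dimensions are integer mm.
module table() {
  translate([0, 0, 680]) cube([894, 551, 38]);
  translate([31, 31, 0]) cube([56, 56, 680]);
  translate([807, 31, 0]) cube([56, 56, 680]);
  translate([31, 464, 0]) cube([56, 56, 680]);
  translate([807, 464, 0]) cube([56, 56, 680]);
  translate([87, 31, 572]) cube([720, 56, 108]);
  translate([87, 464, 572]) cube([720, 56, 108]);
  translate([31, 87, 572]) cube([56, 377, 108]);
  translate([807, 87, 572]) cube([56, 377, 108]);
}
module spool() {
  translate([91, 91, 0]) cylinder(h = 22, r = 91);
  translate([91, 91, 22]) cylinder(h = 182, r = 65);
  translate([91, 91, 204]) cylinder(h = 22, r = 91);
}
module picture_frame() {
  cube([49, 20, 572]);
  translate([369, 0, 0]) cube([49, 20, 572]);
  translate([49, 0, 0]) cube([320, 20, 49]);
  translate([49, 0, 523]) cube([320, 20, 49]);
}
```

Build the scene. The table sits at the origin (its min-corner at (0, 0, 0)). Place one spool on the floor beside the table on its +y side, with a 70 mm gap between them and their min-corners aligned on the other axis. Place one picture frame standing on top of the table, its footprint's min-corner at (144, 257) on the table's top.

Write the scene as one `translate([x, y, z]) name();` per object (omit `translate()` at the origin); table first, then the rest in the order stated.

table();
translate([0, 621, 0]) spool();
translate([144, 257, 718]) picture_frame();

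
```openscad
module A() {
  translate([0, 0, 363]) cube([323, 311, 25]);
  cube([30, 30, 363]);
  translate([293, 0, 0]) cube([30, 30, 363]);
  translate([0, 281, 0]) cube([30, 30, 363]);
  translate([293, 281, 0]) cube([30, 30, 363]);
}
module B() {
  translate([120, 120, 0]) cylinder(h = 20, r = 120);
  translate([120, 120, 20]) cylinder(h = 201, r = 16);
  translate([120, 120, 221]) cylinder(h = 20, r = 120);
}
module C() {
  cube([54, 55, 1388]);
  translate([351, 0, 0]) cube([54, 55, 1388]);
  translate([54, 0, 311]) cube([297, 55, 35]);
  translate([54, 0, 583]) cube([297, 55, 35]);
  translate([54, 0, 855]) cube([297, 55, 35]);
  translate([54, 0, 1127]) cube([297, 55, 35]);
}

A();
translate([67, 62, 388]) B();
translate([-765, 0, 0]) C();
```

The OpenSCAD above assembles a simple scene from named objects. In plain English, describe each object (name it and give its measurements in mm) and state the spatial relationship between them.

A is a simple wooden stool: a rectangular seat 323 mm (x) by 311 mm (y), 25 mm thick, top face at z = 388 mm, on four square legs, each 30×30 mm in cross-section. The legs rest on z = 0, each flush with a corner of the seat.

B is a spool: two coaxial disc flanges of radius 120 mm and thickness 20 mm, joined by a core cylinder of radius 16 mm and height 201 mm. The lower flange rests on z = 0 and the three cylinders share a vertical axis.

C is a wooden ladder with two side rails of 54×55 mm section and 1388 mm height, set 405 mm apart overall. Between them run 4 rectangular rungs (55 mm deep, 35 mm thick), front faces flush with the rails' −y face. The bottom of the first rung is 311 mm above the floor and each subsequent rung is 272 mm higher than the one below.

The spool is on top of the stool. The ladder is on the floor beside the stool on its −x side.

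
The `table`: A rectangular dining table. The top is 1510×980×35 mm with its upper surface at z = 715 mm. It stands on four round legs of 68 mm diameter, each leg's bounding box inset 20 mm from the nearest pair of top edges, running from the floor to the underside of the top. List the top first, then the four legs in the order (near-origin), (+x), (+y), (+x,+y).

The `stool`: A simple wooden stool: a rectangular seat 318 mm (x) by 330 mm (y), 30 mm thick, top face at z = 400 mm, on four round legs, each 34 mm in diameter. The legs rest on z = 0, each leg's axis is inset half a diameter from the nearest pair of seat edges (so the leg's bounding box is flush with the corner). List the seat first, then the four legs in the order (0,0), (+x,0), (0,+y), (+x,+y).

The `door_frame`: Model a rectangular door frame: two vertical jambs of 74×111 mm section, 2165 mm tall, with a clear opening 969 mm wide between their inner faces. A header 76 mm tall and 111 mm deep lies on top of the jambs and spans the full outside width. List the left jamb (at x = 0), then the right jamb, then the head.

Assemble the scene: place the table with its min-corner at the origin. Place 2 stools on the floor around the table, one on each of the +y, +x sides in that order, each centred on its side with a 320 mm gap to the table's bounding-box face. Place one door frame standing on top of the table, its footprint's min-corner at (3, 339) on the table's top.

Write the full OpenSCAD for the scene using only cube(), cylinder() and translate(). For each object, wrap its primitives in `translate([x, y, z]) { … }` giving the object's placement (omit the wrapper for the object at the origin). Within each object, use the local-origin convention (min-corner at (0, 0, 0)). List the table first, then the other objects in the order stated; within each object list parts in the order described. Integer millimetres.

translate([0, 0, 680]) cube([1510, 980, 35]);
translate([54, 54, 0]) cylinder(h = 680, r = 34);
translate([1456, 54, 0]) cylinder(h = 680, r = 34);
translate([54, 926, 0]) cylinder(h = 680, r = 34);
translate([1456, 926, 0]) cylinder(h = 680, r = 34);
translate([596, 1300, 0]) {
  translate([0, 0, 370]) cube([318, 330, 30]);
  translate([17, 17, 0]) cylinder(h = 370, r = 17);
  translate([301, 17, 0]) cylinder(h = 370, r = 17);
  translate([17, 313, 0]) cylinder(h = 370, r = 17);
  translate([301, 313, 0]) cylinder(h = 370, r = 17);
}
translate([1830, 325, 0]) {
  translate([0, 0, 370]) cube([318, 330, 30]);
  translate([17, 17, 0]) cylinder(h = 370, r = 17);
  translate([301, 17, 0]) cylinder(h = 370, r = 17);
  translate([17, 313, 0]) cylinder(h = 370, r = 17);
  translate([301, 313, 0]) cylinder(h = 370, r = 17);
}
translate([3, 339, 715]) {
  cube([74, 111, 2165]);
  translate([1043, 0, 0]) cube([74, 111, 2165]);
  translate([0, 0, 2165]) cube([1117, 111, 76]);
}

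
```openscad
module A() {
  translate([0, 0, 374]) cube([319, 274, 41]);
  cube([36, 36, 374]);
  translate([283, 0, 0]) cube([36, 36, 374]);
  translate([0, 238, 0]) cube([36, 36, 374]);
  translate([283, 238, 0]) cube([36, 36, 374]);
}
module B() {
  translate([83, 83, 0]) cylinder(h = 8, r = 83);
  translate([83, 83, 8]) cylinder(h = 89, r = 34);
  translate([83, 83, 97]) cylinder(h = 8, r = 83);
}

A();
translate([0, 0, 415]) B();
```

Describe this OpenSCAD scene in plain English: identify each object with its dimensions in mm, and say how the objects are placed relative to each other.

A is a four-legged stool. The seat is a 319×274×41 mm slab whose top surface is at z = 415 mm; four square legs, each 36×36 mm in cross-section, run from the floor (z = 0) to the underside of the seat, each flush with a corner of the seat.

B is a spool: two coaxial disc flanges of radius 83 mm and thickness 8 mm, joined by a core cylinder of radius 34 mm and height 89 mm. The lower flange rests on z = 0 and the three cylinders share a vertical axis.

The spool is on top of the stool.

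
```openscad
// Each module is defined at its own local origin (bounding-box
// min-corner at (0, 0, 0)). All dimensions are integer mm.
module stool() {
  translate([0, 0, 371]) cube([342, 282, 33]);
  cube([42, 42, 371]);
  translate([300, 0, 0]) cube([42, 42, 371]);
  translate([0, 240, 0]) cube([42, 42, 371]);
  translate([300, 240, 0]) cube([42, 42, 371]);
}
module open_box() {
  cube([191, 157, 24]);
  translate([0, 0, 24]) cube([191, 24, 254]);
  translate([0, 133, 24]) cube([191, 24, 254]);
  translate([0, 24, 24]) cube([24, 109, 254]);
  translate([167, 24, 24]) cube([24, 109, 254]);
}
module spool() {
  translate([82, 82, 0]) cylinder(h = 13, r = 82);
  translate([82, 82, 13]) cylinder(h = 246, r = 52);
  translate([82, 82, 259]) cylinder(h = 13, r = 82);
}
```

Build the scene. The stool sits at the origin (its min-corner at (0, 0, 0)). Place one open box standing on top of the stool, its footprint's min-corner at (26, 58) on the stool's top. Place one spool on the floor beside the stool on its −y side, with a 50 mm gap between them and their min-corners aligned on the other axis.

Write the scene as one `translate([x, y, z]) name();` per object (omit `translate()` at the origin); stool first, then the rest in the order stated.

stool();
translate([26, 58, 404]) open_box();
translate([0, -214, 0]) spool();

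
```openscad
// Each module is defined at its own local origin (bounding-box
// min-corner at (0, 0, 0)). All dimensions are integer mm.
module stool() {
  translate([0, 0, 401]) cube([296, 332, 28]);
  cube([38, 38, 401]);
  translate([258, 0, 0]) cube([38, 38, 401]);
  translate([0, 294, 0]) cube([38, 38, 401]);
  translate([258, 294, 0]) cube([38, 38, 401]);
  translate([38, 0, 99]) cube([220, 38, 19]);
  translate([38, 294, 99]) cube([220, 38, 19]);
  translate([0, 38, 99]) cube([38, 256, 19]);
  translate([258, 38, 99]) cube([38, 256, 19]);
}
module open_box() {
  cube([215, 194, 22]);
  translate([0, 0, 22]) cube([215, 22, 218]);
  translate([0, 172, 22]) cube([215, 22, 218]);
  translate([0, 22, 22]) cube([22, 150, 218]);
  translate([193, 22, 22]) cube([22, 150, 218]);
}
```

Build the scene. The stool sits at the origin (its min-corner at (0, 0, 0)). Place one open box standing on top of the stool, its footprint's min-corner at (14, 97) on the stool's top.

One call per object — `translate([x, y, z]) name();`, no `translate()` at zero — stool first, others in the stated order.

stool();
translate([14, 97, 429]) open_box();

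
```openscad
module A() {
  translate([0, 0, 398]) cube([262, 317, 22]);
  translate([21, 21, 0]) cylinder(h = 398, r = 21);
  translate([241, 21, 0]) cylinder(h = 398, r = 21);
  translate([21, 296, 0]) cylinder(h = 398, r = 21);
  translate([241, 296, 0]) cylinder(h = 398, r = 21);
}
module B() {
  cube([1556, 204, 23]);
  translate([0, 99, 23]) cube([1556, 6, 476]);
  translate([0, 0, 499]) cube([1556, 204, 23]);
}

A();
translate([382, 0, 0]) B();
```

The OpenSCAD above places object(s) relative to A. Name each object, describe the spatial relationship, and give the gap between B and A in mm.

The I-beam's nearest face is 120 mm from the stool's +x face.

A is a stool. B is an I-beam. The I-beam is on the floor beside the stool on its +x side. The gap between the I-beam and the stool is 120 mm.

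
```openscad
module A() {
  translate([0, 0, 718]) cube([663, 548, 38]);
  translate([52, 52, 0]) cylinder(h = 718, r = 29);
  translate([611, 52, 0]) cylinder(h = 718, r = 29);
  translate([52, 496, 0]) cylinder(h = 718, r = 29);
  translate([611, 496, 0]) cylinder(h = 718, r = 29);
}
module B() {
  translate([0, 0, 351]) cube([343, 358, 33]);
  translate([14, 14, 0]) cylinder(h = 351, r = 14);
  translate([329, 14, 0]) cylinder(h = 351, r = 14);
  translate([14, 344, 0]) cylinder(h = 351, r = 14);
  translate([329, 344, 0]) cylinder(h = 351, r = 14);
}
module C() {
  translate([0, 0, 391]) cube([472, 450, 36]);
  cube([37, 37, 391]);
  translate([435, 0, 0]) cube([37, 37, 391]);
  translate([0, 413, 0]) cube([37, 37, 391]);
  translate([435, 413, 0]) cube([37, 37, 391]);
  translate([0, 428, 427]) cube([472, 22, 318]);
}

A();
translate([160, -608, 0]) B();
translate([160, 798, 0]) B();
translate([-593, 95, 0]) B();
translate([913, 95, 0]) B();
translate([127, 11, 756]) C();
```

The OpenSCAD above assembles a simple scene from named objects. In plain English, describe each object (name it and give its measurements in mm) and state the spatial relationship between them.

A is a table with a 663×548 mm rectangular top, 38 mm thick, top surface at z = 756 mm, supported by four round legs of 58 mm diameter, each leg's bounding box inset 23 mm from the nearest pair of top edges, running from the floor.

B is a four-legged stool. The seat is a 343×358×33 mm slab whose top surface is at z = 384 mm; four round legs, each 28 mm in diameter, run from the floor (z = 0) to the underside of the seat, each leg's axis is inset half a diameter from the nearest pair of seat edges (so the leg's bounding box is flush with the corner).

C is a chair: 472×450 mm seat, 36 mm thick, top at z = 427 mm, on four 37 mm square corner legs flush with the seat edges. A 22 mm thick backrest slab spans the full seat width, extending 318 mm above the seat top, its back face flush with the seat's +y edge.

Four stools sit around the table at the −y, +y, −x, +x sides. The chair is on top of the table.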